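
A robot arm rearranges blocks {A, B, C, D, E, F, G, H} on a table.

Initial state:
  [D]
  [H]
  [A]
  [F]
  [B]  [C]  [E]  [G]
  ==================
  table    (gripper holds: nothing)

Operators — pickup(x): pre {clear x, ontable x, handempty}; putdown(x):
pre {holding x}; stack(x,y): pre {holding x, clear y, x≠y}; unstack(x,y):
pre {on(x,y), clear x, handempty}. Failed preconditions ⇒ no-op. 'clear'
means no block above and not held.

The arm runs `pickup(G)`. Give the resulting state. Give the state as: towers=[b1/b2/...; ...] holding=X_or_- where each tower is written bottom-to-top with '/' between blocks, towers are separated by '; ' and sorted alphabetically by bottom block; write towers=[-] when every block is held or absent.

towers=[B/F/A/H/D; C; E] holding=G

before: towers=[B/F/A/H/D; C; E; G] holding=-
pre[pickup(G)]: clear(G) ✓, ontable(G) ✓, handempty ✓
all met → apply pickup(G)
after:  towers=[B/F/A/H/D; C; E] holding=G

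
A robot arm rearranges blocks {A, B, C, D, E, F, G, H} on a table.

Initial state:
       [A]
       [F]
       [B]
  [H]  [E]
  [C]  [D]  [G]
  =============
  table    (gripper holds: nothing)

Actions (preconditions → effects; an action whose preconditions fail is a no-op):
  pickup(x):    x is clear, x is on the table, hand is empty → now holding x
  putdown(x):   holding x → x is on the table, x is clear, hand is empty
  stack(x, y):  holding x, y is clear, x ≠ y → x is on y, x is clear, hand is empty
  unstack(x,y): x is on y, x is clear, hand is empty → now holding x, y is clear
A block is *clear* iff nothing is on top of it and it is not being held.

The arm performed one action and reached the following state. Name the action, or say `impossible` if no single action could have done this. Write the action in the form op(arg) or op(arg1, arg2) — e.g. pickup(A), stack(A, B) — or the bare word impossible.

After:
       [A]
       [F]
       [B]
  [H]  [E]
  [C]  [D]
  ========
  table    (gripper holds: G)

pickup(G)

target: towers=[C/H; D/E/B/F/A] holding=G
         pickup(G) → towers=[C/H; D/E/B/F/A] holding=G  ← match
     unstack(A, F) → towers=[C/H; D/E/B/F; G] holding=A
     unstack(H, C) → towers=[C; D/E/B/F/A; G] holding=H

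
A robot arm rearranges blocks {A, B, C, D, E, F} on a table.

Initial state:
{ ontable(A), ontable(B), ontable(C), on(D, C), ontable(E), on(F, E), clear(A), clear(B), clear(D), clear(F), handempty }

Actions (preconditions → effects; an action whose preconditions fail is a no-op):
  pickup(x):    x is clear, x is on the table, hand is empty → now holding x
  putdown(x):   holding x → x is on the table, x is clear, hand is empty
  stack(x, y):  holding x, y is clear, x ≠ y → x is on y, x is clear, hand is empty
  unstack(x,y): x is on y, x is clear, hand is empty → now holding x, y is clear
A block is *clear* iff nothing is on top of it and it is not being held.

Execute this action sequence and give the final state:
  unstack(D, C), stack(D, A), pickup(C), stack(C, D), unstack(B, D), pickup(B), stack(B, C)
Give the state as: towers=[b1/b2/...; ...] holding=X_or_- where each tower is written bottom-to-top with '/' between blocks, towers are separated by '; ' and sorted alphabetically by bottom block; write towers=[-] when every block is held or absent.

step 1 (unstack(D, C)): towers=[A; B; C; E/F] holding=D
step 2 (stack(D, A)): towers=[A/D; B; C; E/F] holding=-
step 3 (pickup(C)): towers=[A/D; B; E/F] holding=C
step 4 (stack(C, D)): towers=[A/D/C; B; E/F] holding=-
step 5 (unstack(B, D)) [no-op]: towers=[A/D/C; B; E/F] holding=-
step 6 (pickup(B)): towers=[A/D/C; E/F] holding=B
step 7 (stack(B, C)): towers=[A/D/C/B; E/F] holding=-

towers=[A/D/C/B; E/F] holding=-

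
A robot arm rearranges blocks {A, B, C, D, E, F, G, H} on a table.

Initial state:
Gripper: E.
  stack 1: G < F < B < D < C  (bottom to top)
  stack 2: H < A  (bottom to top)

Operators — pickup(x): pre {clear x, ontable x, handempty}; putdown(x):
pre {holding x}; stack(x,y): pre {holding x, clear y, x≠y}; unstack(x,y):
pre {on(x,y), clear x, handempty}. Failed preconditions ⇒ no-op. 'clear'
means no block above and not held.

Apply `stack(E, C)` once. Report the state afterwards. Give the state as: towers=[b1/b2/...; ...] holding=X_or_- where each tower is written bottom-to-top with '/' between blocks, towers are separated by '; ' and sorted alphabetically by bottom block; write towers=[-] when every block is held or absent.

towers=[G/F/B/D/C/E; H/A] holding=-

before: towers=[G/F/B/D/C; H/A] holding=E
pre[stack(E, C)]: holding(E) yes, clear(C) yes, E≠C yes
all met → apply stack(E, C)
after:  towers=[G/F/B/D/C/E; H/A] holding=-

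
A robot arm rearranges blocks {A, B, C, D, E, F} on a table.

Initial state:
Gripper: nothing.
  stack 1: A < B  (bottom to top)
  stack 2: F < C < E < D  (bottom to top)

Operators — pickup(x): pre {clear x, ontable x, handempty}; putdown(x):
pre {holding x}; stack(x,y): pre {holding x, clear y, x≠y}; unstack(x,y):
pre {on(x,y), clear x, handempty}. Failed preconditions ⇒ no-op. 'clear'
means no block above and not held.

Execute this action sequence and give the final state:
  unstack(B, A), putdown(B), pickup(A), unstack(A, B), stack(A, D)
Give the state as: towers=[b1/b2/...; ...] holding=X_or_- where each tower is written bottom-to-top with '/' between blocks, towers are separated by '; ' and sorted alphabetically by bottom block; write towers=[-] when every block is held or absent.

towers=[B; F/C/E/D/A] holding=-

step 1 (unstack(B, A)): towers=[A; F/C/E/D] holding=B
step 2 (putdown(B)): towers=[A; B; F/C/E/D] holding=-
step 3 (pickup(A)): towers=[B; F/C/E/D] holding=A
step 4 (unstack(A, B)) [no-op]: towers=[B; F/C/E/D] holding=A
step 5 (stack(A, D)): towers=[B; F/C/E/D/A] holding=-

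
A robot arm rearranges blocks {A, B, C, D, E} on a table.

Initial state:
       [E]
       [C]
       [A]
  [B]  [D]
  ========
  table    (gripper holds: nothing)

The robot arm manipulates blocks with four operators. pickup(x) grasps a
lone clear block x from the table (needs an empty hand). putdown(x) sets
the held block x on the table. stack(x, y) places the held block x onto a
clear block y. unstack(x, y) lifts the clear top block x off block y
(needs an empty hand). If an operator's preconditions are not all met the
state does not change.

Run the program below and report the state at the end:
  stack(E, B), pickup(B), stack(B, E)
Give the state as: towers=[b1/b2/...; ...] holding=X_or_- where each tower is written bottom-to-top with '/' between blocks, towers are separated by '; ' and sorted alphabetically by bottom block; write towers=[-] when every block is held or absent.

step 1 (stack(E, B)) [no-op]: towers=[B; D/A/C/E] holding=-
step 2 (pickup(B)): towers=[D/A/C/E] holding=B
step 3 (stack(B, E)): towers=[D/A/C/E/B] holding=-

towers=[D/A/C/E/B] holding=-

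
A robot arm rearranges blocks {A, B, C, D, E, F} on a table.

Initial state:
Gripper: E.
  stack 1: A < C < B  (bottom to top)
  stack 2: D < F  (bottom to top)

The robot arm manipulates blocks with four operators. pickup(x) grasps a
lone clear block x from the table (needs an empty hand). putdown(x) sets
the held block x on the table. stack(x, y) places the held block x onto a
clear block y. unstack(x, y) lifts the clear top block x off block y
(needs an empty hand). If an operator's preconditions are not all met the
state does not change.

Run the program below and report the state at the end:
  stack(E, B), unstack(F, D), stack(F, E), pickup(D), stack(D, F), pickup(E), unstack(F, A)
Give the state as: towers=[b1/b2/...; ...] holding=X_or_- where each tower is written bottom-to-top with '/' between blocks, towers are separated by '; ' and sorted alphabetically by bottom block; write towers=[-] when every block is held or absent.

towers=[A/C/B/E/F/D] holding=-

step 1 (stack(E, B)): towers=[A/C/B/E; D/F] holding=-
step 2 (unstack(F, D)): towers=[A/C/B/E; D] holding=F
step 3 (stack(F, E)): towers=[A/C/B/E/F; D] holding=-
step 4 (pickup(D)): towers=[A/C/B/E/F] holding=D
step 5 (stack(D, F)): towers=[A/C/B/E/F/D] holding=-
step 6 (pickup(E)) [no-op]: towers=[A/C/B/E/F/D] holding=-
step 7 (unstack(F, A)) [no-op]: towers=[A/C/B/E/F/D] holding=-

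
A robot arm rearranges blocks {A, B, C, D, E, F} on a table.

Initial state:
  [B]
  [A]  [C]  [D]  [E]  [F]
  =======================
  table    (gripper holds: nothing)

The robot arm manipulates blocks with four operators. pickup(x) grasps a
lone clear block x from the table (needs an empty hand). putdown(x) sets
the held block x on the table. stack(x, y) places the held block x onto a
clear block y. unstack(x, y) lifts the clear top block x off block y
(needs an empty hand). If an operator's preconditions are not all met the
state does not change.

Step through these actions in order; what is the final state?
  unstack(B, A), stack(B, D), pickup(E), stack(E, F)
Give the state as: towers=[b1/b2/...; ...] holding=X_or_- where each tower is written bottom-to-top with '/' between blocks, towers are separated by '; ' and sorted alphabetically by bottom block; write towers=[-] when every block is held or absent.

step 1 (unstack(B, A)): towers=[A; C; D; E; F] holding=B
step 2 (stack(B, D)): towers=[A; C; D/B; E; F] holding=-
step 3 (pickup(E)): towers=[A; C; D/B; F] holding=E
step 4 (stack(E, F)): towers=[A; C; D/B; F/E] holding=-

towers=[A; C; D/B; F/E] holding=-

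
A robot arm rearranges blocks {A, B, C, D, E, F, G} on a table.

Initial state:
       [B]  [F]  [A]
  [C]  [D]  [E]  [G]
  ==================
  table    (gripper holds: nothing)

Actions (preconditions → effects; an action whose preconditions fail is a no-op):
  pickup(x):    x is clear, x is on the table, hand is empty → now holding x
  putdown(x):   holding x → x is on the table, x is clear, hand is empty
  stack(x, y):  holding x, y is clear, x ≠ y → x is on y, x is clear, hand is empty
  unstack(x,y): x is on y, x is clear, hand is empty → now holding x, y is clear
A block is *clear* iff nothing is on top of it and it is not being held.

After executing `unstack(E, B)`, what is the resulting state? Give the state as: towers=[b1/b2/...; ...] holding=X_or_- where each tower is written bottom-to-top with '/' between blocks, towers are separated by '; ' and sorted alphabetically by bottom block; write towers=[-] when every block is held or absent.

towers=[C; D/B; E/F; G/A] holding=-

before: towers=[C; D/B; E/F; G/A] holding=-
pre[unstack(E, B)]: on(E,B) fail, clear(E) fail, handempty ok
on(E,B), clear(E) unmet → unstack(E, B) is a no-op
after:  towers=[C; D/B; E/F; G/A] holding=-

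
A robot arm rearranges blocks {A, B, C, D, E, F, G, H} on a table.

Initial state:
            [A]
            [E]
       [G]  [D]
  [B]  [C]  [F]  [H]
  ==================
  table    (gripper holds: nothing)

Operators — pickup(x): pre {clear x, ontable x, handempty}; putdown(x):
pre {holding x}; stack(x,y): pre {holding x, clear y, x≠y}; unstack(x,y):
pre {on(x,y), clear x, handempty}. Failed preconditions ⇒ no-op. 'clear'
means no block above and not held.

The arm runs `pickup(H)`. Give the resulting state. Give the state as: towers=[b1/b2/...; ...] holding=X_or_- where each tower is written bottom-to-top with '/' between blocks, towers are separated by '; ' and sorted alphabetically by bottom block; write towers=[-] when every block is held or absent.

towers=[B; C/G; F/D/E/A] holding=H

before: towers=[B; C/G; F/D/E/A; H] holding=-
pre[pickup(H)]: clear(H) yes, ontable(H) yes, handempty yes
all met → apply pickup(H)
after:  towers=[B; C/G; F/D/E/A] holding=H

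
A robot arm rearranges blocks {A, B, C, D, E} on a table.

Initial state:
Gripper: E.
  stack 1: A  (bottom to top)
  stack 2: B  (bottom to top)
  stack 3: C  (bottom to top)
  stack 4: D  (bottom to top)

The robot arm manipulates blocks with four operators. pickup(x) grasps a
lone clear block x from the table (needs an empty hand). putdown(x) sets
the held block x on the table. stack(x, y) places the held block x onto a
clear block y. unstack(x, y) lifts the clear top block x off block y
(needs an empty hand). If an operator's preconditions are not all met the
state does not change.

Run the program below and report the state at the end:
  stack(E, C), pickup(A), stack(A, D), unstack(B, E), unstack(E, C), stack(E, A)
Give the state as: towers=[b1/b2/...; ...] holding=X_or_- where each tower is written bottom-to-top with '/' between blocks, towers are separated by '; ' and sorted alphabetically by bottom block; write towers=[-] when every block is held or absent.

step 1 (stack(E, C)): towers=[A; B; C/E; D] holding=-
step 2 (pickup(A)): towers=[B; C/E; D] holding=A
step 3 (stack(A, D)): towers=[B; C/E; D/A] holding=-
step 4 (unstack(B, E)) [no-op]: towers=[B; C/E; D/A] holding=-
step 5 (unstack(E, C)): towers=[B; C; D/A] holding=E
step 6 (stack(E, A)): towers=[B; C; D/A/E] holding=-

towers=[B; C; D/A/E] holding=-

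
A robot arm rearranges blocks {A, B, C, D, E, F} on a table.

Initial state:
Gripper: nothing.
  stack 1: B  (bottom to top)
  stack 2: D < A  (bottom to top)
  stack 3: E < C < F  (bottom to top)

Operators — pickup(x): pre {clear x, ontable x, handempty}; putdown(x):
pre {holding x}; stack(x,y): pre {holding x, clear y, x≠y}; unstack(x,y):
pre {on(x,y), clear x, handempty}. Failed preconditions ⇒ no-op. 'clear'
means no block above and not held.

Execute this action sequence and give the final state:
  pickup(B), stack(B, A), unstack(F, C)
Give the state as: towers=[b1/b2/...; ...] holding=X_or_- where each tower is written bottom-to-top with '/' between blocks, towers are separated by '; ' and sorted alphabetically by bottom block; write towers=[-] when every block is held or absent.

step 1 (pickup(B)): towers=[D/A; E/C/F] holding=B
step 2 (stack(B, A)): towers=[D/A/B; E/C/F] holding=-
step 3 (unstack(F, C)): towers=[D/A/B; E/C] holding=F

towers=[D/A/B; E/C] holding=F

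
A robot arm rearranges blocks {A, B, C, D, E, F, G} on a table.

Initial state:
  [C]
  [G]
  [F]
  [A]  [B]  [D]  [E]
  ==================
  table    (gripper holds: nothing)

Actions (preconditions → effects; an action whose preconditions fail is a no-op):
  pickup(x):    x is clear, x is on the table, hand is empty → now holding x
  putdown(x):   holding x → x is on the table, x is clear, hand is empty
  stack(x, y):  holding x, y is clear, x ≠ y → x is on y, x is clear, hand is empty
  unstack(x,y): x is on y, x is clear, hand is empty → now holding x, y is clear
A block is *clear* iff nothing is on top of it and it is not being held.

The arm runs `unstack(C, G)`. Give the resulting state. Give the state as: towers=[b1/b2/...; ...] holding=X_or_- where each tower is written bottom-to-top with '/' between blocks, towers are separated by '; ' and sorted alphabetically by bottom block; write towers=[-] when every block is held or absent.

towers=[A/F/G; B; D; E] holding=C

before: towers=[A/F/G/C; B; D; E] holding=-
pre[unstack(C, G)]: on(C,G) ok, clear(C) ok, handempty ok
all met → apply unstack(C, G)
after:  towers=[A/F/G; B; D; E] holding=C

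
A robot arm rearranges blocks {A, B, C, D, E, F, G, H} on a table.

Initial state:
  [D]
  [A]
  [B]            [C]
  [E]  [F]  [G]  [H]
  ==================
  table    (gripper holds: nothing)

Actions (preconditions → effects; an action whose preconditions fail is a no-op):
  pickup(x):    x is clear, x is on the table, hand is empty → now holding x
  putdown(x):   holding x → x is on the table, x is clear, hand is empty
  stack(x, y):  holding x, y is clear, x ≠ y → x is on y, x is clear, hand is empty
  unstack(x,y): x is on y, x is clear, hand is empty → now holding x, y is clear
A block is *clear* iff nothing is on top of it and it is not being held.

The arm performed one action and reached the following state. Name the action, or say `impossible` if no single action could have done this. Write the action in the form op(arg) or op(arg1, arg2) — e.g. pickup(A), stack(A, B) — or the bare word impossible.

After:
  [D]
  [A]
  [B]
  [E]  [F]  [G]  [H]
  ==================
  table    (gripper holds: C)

target: towers=[E/B/A/D; F; G; H] holding=C
         pickup(G) → towers=[E/B/A/D; F; H/C] holding=G
         pickup(F) → towers=[E/B/A/D; G; H/C] holding=F
     unstack(D, A) → towers=[E/B/A; F; G; H/C] holding=D
     unstack(C, H) → towers=[E/B/A/D; F; G; H] holding=C  ← match

unstack(C, H)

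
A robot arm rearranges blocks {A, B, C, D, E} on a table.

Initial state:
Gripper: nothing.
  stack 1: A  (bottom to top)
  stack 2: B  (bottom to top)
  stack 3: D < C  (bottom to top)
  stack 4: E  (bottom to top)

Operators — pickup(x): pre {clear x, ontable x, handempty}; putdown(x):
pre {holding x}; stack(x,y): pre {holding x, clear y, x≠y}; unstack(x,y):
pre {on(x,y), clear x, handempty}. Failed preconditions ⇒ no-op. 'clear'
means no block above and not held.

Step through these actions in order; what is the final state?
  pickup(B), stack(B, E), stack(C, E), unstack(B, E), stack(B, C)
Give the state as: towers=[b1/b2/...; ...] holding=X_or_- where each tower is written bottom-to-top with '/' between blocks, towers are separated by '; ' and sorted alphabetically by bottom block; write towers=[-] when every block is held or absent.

step 1 (pickup(B)): towers=[A; D/C; E] holding=B
step 2 (stack(B, E)): towers=[A; D/C; E/B] holding=-
step 3 (stack(C, E)) [no-op]: towers=[A; D/C; E/B] holding=-
step 4 (unstack(B, E)): towers=[A; D/C; E] holding=B
step 5 (stack(B, C)): towers=[A; D/C/B; E] holding=-

towers=[A; D/C/B; E] holding=-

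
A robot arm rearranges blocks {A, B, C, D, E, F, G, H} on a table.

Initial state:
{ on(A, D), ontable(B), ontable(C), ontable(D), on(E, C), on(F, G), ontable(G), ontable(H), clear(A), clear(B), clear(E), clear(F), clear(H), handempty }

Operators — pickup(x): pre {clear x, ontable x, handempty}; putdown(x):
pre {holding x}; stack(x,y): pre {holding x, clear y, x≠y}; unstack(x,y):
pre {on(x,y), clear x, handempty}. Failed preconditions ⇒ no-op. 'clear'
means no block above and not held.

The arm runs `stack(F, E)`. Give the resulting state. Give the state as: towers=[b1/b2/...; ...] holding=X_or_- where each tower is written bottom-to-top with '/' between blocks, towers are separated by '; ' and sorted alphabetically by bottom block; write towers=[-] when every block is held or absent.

before: towers=[B; C/E; D/A; G/F; H] holding=-
pre[stack(F, E)]: holding(F) ✗, clear(E) ✓, F≠E ✓
holding(F) unmet → stack(F, E) is a no-op
after:  towers=[B; C/E; D/A; G/F; H] holding=-

towers=[B; C/E; D/A; G/F; H] holding=-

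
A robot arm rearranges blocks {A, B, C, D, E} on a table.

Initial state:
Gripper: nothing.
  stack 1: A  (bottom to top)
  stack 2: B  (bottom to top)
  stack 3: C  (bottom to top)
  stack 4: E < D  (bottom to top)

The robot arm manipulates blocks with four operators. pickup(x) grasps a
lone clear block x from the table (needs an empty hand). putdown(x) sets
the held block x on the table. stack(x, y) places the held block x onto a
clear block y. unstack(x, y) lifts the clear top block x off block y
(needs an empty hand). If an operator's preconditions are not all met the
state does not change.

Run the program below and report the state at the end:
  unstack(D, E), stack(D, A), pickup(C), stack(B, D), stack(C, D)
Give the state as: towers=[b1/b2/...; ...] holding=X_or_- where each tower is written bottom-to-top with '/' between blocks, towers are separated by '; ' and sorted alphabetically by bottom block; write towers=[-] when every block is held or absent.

towers=[A/D/C; B; E] holding=-

step 1 (unstack(D, E)): towers=[A; B; C; E] holding=D
step 2 (stack(D, A)): towers=[A/D; B; C; E] holding=-
step 3 (pickup(C)): towers=[A/D; B; E] holding=C
step 4 (stack(B, D)) [no-op]: towers=[A/D; B; E] holding=C
step 5 (stack(C, D)): towers=[A/D/C; B; E] holding=-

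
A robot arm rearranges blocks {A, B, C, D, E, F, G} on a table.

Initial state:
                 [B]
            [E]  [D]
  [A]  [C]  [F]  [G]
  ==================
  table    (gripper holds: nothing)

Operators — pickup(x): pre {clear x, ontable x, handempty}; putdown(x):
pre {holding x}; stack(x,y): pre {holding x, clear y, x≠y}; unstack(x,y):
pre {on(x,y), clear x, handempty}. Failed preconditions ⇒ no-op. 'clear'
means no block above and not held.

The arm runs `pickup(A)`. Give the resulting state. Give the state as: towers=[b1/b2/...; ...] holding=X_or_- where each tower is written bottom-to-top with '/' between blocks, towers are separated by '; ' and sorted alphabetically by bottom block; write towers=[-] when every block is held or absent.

towers=[C; F/E; G/D/B] holding=A

before: towers=[A; C; F/E; G/D/B] holding=-
pre[pickup(A)]: clear(A) ✓, ontable(A) ✓, handempty ✓
all met → apply pickup(A)
after:  towers=[C; F/E; G/D/B] holding=A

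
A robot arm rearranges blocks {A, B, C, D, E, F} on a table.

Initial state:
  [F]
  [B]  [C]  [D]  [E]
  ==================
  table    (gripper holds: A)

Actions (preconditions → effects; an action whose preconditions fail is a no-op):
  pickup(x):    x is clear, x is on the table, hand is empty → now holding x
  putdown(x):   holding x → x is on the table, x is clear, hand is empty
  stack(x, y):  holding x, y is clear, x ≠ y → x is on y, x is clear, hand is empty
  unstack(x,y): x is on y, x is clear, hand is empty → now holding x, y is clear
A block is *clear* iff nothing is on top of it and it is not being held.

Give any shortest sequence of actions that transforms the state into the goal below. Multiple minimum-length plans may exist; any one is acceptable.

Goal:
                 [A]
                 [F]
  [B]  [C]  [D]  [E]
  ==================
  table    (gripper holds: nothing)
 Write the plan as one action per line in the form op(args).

step 1 (putdown(A)): towers=[A; B/F; C; D; E] holding=-
step 2 (unstack(F, B)): towers=[A; B; C; D; E] holding=F
step 3 (stack(F, E)): towers=[A; B; C; D; E/F] holding=-
step 4 (pickup(A)): towers=[B; C; D; E/F] holding=A
step 5 (stack(A, F)): towers=[B; C; D; E/F/A] holding=-
goal check: towers=[B; C; D; E/F/A] holding=- — reached (length 5, optimal by BFS)

putdown(A)
unstack(F, B)
stack(F, E)
pickup(A)
stack(A, F)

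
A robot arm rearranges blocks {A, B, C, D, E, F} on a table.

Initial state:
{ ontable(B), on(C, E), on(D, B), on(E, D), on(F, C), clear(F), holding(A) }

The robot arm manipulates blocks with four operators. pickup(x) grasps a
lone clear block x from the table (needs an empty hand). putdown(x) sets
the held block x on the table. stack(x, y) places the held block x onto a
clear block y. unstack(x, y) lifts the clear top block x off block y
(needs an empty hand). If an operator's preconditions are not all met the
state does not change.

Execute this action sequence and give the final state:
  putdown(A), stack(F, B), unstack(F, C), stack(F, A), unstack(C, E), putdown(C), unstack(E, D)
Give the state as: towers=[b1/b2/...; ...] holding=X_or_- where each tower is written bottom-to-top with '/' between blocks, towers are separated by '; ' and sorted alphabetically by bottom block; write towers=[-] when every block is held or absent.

step 1 (putdown(A)): towers=[A; B/D/E/C/F] holding=-
step 2 (stack(F, B)) [no-op]: towers=[A; B/D/E/C/F] holding=-
step 3 (unstack(F, C)): towers=[A; B/D/E/C] holding=F
step 4 (stack(F, A)): towers=[A/F; B/D/E/C] holding=-
step 5 (unstack(C, E)): towers=[A/F; B/D/E] holding=C
step 6 (putdown(C)): towers=[A/F; B/D/E; C] holding=-
step 7 (unstack(E, D)): towers=[A/F; B/D; C] holding=E

towers=[A/F; B/D; C] holding=E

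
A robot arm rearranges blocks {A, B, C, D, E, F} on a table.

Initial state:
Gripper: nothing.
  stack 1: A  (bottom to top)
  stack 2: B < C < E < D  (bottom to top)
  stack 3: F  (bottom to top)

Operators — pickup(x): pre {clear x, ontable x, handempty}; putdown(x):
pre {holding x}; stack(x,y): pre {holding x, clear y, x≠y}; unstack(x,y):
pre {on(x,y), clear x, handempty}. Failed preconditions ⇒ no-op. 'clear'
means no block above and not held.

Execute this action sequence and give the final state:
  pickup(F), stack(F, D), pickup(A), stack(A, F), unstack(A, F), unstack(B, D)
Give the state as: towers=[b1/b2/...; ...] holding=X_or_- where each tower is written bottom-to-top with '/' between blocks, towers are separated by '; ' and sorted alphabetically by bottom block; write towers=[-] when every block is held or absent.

towers=[B/C/E/D/F] holding=A

step 1 (pickup(F)): towers=[A; B/C/E/D] holding=F
step 2 (stack(F, D)): towers=[A; B/C/E/D/F] holding=-
step 3 (pickup(A)): towers=[B/C/E/D/F] holding=A
step 4 (stack(A, F)): towers=[B/C/E/D/F/A] holding=-
step 5 (unstack(A, F)): towers=[B/C/E/D/F] holding=A
step 6 (unstack(B, D)) [no-op]: towers=[B/C/E/D/F] holding=A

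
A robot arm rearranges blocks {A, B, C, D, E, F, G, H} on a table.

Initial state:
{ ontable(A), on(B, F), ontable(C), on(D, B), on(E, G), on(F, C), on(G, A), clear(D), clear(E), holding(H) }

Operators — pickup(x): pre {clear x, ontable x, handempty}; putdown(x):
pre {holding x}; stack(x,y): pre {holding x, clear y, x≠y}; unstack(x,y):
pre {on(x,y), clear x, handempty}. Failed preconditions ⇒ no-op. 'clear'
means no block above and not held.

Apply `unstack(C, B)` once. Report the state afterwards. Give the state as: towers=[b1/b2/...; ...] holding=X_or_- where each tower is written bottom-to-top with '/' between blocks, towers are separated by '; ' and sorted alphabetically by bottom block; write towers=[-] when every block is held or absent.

before: towers=[A/G/E; C/F/B/D] holding=H
pre[unstack(C, B)]: on(C,B) fail, clear(C) fail, handempty fail
on(C,B), clear(C), handempty unmet → unstack(C, B) is a no-op
after:  towers=[A/G/E; C/F/B/D] holding=H

towers=[A/G/E; C/F/B/D] holding=H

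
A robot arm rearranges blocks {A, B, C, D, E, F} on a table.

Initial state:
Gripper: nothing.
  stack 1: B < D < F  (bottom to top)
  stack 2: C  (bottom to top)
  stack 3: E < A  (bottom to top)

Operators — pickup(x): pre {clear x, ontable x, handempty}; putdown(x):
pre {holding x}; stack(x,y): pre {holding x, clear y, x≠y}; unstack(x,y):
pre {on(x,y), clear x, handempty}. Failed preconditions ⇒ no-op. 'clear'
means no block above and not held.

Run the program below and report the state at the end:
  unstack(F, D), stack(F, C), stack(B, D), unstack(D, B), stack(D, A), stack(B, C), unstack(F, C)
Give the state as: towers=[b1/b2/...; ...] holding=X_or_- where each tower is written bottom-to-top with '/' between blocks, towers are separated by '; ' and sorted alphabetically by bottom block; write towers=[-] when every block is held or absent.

step 1 (unstack(F, D)): towers=[B/D; C; E/A] holding=F
step 2 (stack(F, C)): towers=[B/D; C/F; E/A] holding=-
step 3 (stack(B, D)) [no-op]: towers=[B/D; C/F; E/A] holding=-
step 4 (unstack(D, B)): towers=[B; C/F; E/A] holding=D
step 5 (stack(D, A)): towers=[B; C/F; E/A/D] holding=-
step 6 (stack(B, C)) [no-op]: towers=[B; C/F; E/A/D] holding=-
step 7 (unstack(F, C)): towers=[B; C; E/A/D] holding=F

towers=[B; C; E/A/D] holding=F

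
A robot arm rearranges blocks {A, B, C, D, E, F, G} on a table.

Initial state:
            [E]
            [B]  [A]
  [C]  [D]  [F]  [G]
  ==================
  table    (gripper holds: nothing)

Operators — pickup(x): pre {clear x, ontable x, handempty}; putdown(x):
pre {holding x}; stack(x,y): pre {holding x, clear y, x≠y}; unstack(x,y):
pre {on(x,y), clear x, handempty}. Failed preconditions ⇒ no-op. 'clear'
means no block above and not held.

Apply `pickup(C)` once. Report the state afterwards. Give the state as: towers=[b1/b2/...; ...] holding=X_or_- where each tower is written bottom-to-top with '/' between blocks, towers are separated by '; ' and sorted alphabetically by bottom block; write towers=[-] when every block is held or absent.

before: towers=[C; D; F/B/E; G/A] holding=-
pre[pickup(C)]: clear(C) ok, ontable(C) ok, handempty ok
all met → apply pickup(C)
after:  towers=[D; F/B/E; G/A] holding=C

towers=[D; F/B/E; G/A] holding=C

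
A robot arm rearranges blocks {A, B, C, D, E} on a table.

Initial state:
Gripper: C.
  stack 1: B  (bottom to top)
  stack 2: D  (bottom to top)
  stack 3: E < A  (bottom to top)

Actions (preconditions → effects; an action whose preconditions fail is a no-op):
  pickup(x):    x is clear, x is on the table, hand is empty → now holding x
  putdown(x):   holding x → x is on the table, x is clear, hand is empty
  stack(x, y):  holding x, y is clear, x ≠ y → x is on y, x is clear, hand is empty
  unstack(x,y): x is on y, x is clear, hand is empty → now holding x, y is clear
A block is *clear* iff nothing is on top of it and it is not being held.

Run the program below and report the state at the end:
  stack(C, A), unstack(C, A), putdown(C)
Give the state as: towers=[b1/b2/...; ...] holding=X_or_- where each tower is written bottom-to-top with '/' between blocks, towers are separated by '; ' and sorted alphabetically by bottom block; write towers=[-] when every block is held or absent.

towers=[B; C; D; E/A] holding=-

step 1 (stack(C, A)): towers=[B; D; E/A/C] holding=-
step 2 (unstack(C, A)): towers=[B; D; E/A] holding=C
step 3 (putdown(C)): towers=[B; C; D; E/A] holding=-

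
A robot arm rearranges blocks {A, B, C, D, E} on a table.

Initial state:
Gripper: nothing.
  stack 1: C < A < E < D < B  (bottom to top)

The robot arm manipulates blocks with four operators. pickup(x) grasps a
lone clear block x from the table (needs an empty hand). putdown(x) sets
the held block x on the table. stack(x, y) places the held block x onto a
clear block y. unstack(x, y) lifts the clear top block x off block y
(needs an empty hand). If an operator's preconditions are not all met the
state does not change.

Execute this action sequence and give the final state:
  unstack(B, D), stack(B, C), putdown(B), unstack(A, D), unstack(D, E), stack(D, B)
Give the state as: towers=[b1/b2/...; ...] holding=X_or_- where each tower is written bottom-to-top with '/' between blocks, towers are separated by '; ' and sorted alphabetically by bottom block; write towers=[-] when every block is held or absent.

towers=[B/D; C/A/E] holding=-

step 1 (unstack(B, D)): towers=[C/A/E/D] holding=B
step 2 (stack(B, C)) [no-op]: towers=[C/A/E/D] holding=B
step 3 (putdown(B)): towers=[B; C/A/E/D] holding=-
step 4 (unstack(A, D)) [no-op]: towers=[B; C/A/E/D] holding=-
step 5 (unstack(D, E)): towers=[B; C/A/E] holding=D
step 6 (stack(D, B)): towers=[B/D; C/A/E] holding=-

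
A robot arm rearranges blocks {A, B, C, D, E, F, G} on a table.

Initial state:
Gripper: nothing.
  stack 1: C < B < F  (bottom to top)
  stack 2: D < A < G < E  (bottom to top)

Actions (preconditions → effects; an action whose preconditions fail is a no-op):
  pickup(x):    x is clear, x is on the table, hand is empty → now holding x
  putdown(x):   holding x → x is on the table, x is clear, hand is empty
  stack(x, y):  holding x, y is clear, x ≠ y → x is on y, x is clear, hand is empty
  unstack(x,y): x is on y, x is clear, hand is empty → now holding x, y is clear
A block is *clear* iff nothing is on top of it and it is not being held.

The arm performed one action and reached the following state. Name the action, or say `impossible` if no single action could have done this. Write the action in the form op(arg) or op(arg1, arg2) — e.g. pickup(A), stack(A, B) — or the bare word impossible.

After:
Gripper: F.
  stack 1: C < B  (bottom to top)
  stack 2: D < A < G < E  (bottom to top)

target: towers=[C/B; D/A/G/E] holding=F
     unstack(F, B) → towers=[C/B; D/A/G/E] holding=F  ← match
     unstack(E, G) → towers=[C/B/F; D/A/G] holding=E

unstack(F, B)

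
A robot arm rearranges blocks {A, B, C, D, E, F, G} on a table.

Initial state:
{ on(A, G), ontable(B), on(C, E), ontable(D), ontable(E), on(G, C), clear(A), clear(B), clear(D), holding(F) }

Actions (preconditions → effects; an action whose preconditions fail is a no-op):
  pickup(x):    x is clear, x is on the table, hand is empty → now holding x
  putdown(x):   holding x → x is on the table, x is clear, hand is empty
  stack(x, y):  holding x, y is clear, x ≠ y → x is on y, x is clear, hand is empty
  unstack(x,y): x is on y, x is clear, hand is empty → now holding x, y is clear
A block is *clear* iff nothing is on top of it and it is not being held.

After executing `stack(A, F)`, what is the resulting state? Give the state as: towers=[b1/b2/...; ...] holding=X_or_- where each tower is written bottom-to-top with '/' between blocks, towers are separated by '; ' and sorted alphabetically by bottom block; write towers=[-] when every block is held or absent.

before: towers=[B; D; E/C/G/A] holding=F
pre[stack(A, F)]: holding(A) no, clear(F) no, A≠F yes
holding(A), clear(F) unmet → stack(A, F) is a no-op
after:  towers=[B; D; E/C/G/A] holding=F

towers=[B; D; E/C/G/A] holding=F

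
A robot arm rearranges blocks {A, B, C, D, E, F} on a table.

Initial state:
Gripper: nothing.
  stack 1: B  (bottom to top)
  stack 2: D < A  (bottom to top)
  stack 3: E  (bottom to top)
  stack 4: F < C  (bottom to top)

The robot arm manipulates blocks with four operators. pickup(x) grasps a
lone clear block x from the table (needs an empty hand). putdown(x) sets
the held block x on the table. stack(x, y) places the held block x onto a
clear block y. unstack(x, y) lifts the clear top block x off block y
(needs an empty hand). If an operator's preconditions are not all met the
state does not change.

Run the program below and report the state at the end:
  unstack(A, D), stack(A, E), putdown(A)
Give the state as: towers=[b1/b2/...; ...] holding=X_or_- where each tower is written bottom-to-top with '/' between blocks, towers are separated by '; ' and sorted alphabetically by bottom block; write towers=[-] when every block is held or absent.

towers=[B; D; E/A; F/C] holding=-

step 1 (unstack(A, D)): towers=[B; D; E; F/C] holding=A
step 2 (stack(A, E)): towers=[B; D; E/A; F/C] holding=-
step 3 (putdown(A)) [no-op]: towers=[B; D; E/A; F/C] holding=-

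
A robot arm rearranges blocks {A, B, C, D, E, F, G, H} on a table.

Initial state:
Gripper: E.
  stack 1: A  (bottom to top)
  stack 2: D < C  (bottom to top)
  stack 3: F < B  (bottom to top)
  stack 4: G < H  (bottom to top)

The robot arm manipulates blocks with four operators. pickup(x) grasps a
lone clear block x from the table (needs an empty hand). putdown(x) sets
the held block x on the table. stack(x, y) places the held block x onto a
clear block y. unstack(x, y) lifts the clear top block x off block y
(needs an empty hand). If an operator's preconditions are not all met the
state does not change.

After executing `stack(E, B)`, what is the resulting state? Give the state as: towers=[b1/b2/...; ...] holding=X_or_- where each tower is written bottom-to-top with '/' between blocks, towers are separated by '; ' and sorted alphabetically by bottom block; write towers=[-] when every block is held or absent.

before: towers=[A; D/C; F/B; G/H] holding=E
pre[stack(E, B)]: holding(E) ✓, clear(B) ✓, E≠B ✓
all met → apply stack(E, B)
after:  towers=[A; D/C; F/B/E; G/H] holding=-

towers=[A; D/C; F/B/E; G/H] holding=-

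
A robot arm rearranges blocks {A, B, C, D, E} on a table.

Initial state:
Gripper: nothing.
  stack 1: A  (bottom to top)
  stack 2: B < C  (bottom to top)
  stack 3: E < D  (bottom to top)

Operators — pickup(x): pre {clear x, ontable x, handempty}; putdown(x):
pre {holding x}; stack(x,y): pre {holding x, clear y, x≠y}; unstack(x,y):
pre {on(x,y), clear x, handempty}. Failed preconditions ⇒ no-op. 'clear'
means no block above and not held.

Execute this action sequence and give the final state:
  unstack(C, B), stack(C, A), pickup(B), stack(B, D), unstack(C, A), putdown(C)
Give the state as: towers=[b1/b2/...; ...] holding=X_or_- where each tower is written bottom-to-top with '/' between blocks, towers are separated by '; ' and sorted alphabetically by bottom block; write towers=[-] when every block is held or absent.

towers=[A; C; E/D/B] holding=-

step 1 (unstack(C, B)): towers=[A; B; E/D] holding=C
step 2 (stack(C, A)): towers=[A/C; B; E/D] holding=-
step 3 (pickup(B)): towers=[A/C; E/D] holding=B
step 4 (stack(B, D)): towers=[A/C; E/D/B] holding=-
step 5 (unstack(C, A)): towers=[A; E/D/B] holding=C
step 6 (putdown(C)): towers=[A; C; E/D/B] holding=-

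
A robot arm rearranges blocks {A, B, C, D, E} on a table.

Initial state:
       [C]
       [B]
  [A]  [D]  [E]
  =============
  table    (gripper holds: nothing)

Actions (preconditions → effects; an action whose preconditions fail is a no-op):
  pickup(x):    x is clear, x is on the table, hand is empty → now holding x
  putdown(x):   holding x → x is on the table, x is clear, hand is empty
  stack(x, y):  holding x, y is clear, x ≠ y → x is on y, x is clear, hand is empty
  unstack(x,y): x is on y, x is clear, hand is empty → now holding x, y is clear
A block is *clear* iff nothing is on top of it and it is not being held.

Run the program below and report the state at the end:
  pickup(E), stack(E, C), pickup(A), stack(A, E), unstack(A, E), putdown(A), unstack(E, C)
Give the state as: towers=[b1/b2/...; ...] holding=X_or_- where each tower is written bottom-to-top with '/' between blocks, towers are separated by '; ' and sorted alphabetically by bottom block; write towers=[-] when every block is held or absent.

step 1 (pickup(E)): towers=[A; D/B/C] holding=E
step 2 (stack(E, C)): towers=[A; D/B/C/E] holding=-
step 3 (pickup(A)): towers=[D/B/C/E] holding=A
step 4 (stack(A, E)): towers=[D/B/C/E/A] holding=-
step 5 (unstack(A, E)): towers=[D/B/C/E] holding=A
step 6 (putdown(A)): towers=[A; D/B/C/E] holding=-
step 7 (unstack(E, C)): towers=[A; D/B/C] holding=E

towers=[A; D/B/C] holding=E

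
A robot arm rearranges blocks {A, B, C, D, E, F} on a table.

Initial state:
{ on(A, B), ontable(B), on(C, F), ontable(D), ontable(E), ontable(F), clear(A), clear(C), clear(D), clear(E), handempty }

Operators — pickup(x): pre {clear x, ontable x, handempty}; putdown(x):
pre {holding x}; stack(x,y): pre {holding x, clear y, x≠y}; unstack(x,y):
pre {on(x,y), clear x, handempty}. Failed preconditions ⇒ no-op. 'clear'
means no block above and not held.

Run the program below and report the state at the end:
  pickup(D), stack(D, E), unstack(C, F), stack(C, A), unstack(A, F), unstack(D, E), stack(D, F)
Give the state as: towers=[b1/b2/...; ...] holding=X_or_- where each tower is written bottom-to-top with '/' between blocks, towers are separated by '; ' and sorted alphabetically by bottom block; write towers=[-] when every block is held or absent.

towers=[B/A/C; E; F/D] holding=-

step 1 (pickup(D)): towers=[B/A; E; F/C] holding=D
step 2 (stack(D, E)): towers=[B/A; E/D; F/C] holding=-
step 3 (unstack(C, F)): towers=[B/A; E/D; F] holding=C
step 4 (stack(C, A)): towers=[B/A/C; E/D; F] holding=-
step 5 (unstack(A, F)) [no-op]: towers=[B/A/C; E/D; F] holding=-
step 6 (unstack(D, E)): towers=[B/A/C; E; F] holding=D
step 7 (stack(D, F)): towers=[B/A/C; E; F/D] holding=-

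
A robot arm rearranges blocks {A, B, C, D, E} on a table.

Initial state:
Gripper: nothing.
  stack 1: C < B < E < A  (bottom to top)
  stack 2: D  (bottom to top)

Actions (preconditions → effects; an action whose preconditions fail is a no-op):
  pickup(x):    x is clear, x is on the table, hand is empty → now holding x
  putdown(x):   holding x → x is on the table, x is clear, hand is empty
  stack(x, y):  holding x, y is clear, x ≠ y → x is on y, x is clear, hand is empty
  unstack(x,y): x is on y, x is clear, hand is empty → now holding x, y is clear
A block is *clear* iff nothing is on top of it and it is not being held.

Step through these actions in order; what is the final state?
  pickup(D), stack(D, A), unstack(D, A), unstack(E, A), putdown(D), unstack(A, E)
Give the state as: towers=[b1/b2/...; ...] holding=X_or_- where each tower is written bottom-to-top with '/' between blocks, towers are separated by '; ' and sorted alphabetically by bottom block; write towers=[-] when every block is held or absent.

step 1 (pickup(D)): towers=[C/B/E/A] holding=D
step 2 (stack(D, A)): towers=[C/B/E/A/D] holding=-
step 3 (unstack(D, A)): towers=[C/B/E/A] holding=D
step 4 (unstack(E, A)) [no-op]: towers=[C/B/E/A] holding=D
step 5 (putdown(D)): towers=[C/B/E/A; D] holding=-
step 6 (unstack(A, E)): towers=[C/B/E; D] holding=A

towers=[C/B/E; D] holding=A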